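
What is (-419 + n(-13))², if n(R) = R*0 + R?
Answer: 186624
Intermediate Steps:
n(R) = R (n(R) = 0 + R = R)
(-419 + n(-13))² = (-419 - 13)² = (-432)² = 186624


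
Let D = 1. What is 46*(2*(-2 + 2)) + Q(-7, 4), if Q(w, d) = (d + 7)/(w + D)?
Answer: -11/6 ≈ -1.8333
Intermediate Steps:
Q(w, d) = (7 + d)/(1 + w) (Q(w, d) = (d + 7)/(w + 1) = (7 + d)/(1 + w))
46*(2*(-2 + 2)) + Q(-7, 4) = 46*(2*(-2 + 2)) + (7 + 4)/(1 - 7) = 46*(2*0) + 11/(-6) = 46*0 - ⅙*11 = 0 - 11/6 = -11/6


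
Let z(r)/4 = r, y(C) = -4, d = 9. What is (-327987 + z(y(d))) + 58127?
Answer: -269876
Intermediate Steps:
z(r) = 4*r
(-327987 + z(y(d))) + 58127 = (-327987 + 4*(-4)) + 58127 = (-327987 - 16) + 58127 = -328003 + 58127 = -269876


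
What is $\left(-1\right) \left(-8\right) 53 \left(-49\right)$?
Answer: $-20776$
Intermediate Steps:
$\left(-1\right) \left(-8\right) 53 \left(-49\right) = 8 \cdot 53 \left(-49\right) = 424 \left(-49\right) = -20776$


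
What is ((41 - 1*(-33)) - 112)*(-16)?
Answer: 608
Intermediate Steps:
((41 - 1*(-33)) - 112)*(-16) = ((41 + 33) - 112)*(-16) = (74 - 112)*(-16) = -38*(-16) = 608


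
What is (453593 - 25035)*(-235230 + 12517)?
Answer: -95445437854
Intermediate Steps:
(453593 - 25035)*(-235230 + 12517) = 428558*(-222713) = -95445437854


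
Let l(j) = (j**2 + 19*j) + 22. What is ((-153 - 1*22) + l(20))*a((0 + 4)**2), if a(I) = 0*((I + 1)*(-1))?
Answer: 0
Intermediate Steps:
l(j) = 22 + j**2 + 19*j
a(I) = 0 (a(I) = 0*((1 + I)*(-1)) = 0*(-1 - I) = 0)
((-153 - 1*22) + l(20))*a((0 + 4)**2) = ((-153 - 1*22) + (22 + 20**2 + 19*20))*0 = ((-153 - 22) + (22 + 400 + 380))*0 = (-175 + 802)*0 = 627*0 = 0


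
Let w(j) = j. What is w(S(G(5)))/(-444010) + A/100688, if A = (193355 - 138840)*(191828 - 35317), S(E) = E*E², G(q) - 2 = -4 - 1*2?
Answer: 270598633548263/3193319920 ≈ 84739.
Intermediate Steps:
G(q) = -4 (G(q) = 2 + (-4 - 1*2) = 2 + (-4 - 2) = 2 - 6 = -4)
S(E) = E³
A = 8532197165 (A = 54515*156511 = 8532197165)
w(S(G(5)))/(-444010) + A/100688 = (-4)³/(-444010) + 8532197165/100688 = -64*(-1/444010) + 8532197165*(1/100688) = 32/222005 + 8532197165/100688 = 270598633548263/3193319920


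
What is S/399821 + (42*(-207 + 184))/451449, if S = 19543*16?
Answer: 46925485942/60166263543 ≈ 0.77993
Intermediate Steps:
S = 312688
S/399821 + (42*(-207 + 184))/451449 = 312688/399821 + (42*(-207 + 184))/451449 = 312688*(1/399821) + (42*(-23))*(1/451449) = 312688/399821 - 966*1/451449 = 312688/399821 - 322/150483 = 46925485942/60166263543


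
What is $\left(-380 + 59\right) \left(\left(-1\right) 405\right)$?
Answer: $130005$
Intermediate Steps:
$\left(-380 + 59\right) \left(\left(-1\right) 405\right) = \left(-321\right) \left(-405\right) = 130005$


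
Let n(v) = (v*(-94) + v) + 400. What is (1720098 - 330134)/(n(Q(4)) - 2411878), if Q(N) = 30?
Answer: -347491/603567 ≈ -0.57573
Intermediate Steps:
n(v) = 400 - 93*v (n(v) = (-94*v + v) + 400 = -93*v + 400 = 400 - 93*v)
(1720098 - 330134)/(n(Q(4)) - 2411878) = (1720098 - 330134)/((400 - 93*30) - 2411878) = 1389964/((400 - 2790) - 2411878) = 1389964/(-2390 - 2411878) = 1389964/(-2414268) = 1389964*(-1/2414268) = -347491/603567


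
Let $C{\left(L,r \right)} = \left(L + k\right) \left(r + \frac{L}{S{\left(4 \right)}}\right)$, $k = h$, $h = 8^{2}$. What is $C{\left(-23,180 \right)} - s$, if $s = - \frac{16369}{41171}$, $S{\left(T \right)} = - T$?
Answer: $\frac{1254257649}{164684} \approx 7616.1$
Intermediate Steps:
$h = 64$
$k = 64$
$C{\left(L,r \right)} = \left(64 + L\right) \left(r - \frac{L}{4}\right)$ ($C{\left(L,r \right)} = \left(L + 64\right) \left(r + \frac{L}{\left(-1\right) 4}\right) = \left(64 + L\right) \left(r + \frac{L}{-4}\right) = \left(64 + L\right) \left(r + L \left(- \frac{1}{4}\right)\right) = \left(64 + L\right) \left(r - \frac{L}{4}\right)$)
$s = - \frac{16369}{41171}$ ($s = \left(-16369\right) \frac{1}{41171} = - \frac{16369}{41171} \approx -0.39759$)
$C{\left(-23,180 \right)} - s = \left(\left(-16\right) \left(-23\right) - \frac{\left(-23\right)^{2}}{4} + 180 \left(64 - 23\right)\right) - - \frac{16369}{41171} = \left(368 - \frac{529}{4} + 180 \cdot 41\right) + \frac{16369}{41171} = \left(368 - \frac{529}{4} + 7380\right) + \frac{16369}{41171} = \frac{30463}{4} + \frac{16369}{41171} = \frac{1254257649}{164684}$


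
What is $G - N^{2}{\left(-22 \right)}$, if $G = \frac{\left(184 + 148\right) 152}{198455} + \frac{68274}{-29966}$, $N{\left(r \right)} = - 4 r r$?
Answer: $- \frac{586567726899877}{156497435} \approx -3.7481 \cdot 10^{6}$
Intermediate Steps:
$N{\left(r \right)} = - 4 r^{2}$
$G = - \frac{316766117}{156497435}$ ($G = 332 \cdot 152 \cdot \frac{1}{198455} + 68274 \left(- \frac{1}{29966}\right) = 50464 \cdot \frac{1}{198455} - \frac{34137}{14983} = \frac{2656}{10445} - \frac{34137}{14983} = - \frac{316766117}{156497435} \approx -2.0241$)
$G - N^{2}{\left(-22 \right)} = - \frac{316766117}{156497435} - \left(- 4 \left(-22\right)^{2}\right)^{2} = - \frac{316766117}{156497435} - \left(\left(-4\right) 484\right)^{2} = - \frac{316766117}{156497435} - \left(-1936\right)^{2} = - \frac{316766117}{156497435} - 3748096 = - \frac{586567726899877}{156497435}$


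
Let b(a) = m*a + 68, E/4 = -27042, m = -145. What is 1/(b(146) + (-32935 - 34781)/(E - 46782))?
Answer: -25825/544947864 ≈ -4.7390e-5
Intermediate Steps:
E = -108168 (E = 4*(-27042) = -108168)
b(a) = 68 - 145*a (b(a) = -145*a + 68 = 68 - 145*a)
1/(b(146) + (-32935 - 34781)/(E - 46782)) = 1/((68 - 145*146) + (-32935 - 34781)/(-108168 - 46782)) = 1/((68 - 21170) - 67716/(-154950)) = 1/(-21102 - 67716*(-1/154950)) = 1/(-21102 + 11286/25825) = 1/(-544947864/25825) = -25825/544947864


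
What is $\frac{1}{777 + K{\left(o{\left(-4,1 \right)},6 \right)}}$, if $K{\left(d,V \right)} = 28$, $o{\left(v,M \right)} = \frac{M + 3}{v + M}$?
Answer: $\frac{1}{805} \approx 0.0012422$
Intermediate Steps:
$o{\left(v,M \right)} = \frac{3 + M}{M + v}$
$\frac{1}{777 + K{\left(o{\left(-4,1 \right)},6 \right)}} = \frac{1}{777 + 28} = \frac{1}{805}$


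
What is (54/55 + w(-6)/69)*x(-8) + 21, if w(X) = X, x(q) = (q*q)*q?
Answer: -553019/1265 ≈ -437.17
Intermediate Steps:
x(q) = q**3 (x(q) = q**2*q = q**3)
(54/55 + w(-6)/69)*x(-8) + 21 = (54/55 - 6/69)*(-8)**3 + 21 = (54*(1/55) - 6*1/69)*(-512) + 21 = (54/55 - 2/23)*(-512) + 21 = (1132/1265)*(-512) + 21 = -579584/1265 + 21 = -553019/1265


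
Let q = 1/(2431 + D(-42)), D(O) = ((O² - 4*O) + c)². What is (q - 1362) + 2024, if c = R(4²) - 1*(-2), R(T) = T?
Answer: 2518864323/3804931 ≈ 662.00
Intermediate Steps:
c = 18 (c = 4² - 1*(-2) = 16 + 2 = 18)
D(O) = (18 + O² - 4*O)² (D(O) = ((O² - 4*O) + 18)² = (18 + O² - 4*O)²)
q = 1/3804931 (q = 1/(2431 + (18 + (-42)² - 4*(-42))²) = 1/(2431 + (18 + 1764 + 168)²) = 1/(2431 + 1950²) = 1/(2431 + 3802500) = 1/3804931 ≈ 2.6282e-7)
(q - 1362) + 2024 = (1/3804931 - 1362) + 2024 = -5182316021/3804931 + 2024 = 2518864323/3804931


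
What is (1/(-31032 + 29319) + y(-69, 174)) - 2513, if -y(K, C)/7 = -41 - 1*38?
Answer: -3357481/1713 ≈ -1960.0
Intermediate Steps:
y(K, C) = 553 (y(K, C) = -7*(-41 - 1*38) = -7*(-41 - 38) = -7*(-79) = 553)
(1/(-31032 + 29319) + y(-69, 174)) - 2513 = (1/(-31032 + 29319) + 553) - 2513 = (1/(-1713) + 553) - 2513 = (-1/1713 + 553) - 2513 = 947288/1713 - 2513 = -3357481/1713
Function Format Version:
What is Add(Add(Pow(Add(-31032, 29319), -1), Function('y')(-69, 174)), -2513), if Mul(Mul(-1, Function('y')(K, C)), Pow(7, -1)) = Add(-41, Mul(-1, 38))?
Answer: Rational(-3357481, 1713) ≈ -1960.0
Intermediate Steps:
Function('y')(K, C) = 553 (Function('y')(K, C) = Mul(-7, Add(-41, Mul(-1, 38))) = Mul(-7, Add(-41, -38)) = Mul(-7, -79) = 553)
Add(Add(Pow(Add(-31032, 29319), -1), Function('y')(-69, 174)), -2513) = Add(Add(Pow(Add(-31032, 29319), -1), 553), -2513) = Add(Add(Pow(-1713, -1), 553), -2513) = Add(Add(Rational(-1, 1713), 553), -2513) = Add(Rational(947288, 1713), -2513) = Rational(-3357481, 1713)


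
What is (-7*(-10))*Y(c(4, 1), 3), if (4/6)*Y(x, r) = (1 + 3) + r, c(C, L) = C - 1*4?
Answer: 735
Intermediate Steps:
c(C, L) = -4 + C (c(C, L) = C - 4 = -4 + C)
Y(x, r) = 6 + 3*r/2 (Y(x, r) = 3*((1 + 3) + r)/2 = 3*(4 + r)/2 = 6 + 3*r/2)
(-7*(-10))*Y(c(4, 1), 3) = (-7*(-10))*(6 + (3/2)*3) = 70*(6 + 9/2) = 70*(21/2) = 735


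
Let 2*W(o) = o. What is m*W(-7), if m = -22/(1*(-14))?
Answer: -11/2 ≈ -5.5000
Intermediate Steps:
W(o) = o/2
m = 11/7 (m = -22/(-14) = -22*(-1/14) = 11/7 ≈ 1.5714)
m*W(-7) = 11*((1/2)*(-7))/7 = (11/7)*(-7/2) = -11/2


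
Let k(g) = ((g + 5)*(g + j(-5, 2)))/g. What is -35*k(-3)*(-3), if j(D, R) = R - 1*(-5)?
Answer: -280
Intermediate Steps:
j(D, R) = 5 + R (j(D, R) = R + 5 = 5 + R)
k(g) = (5 + g)*(7 + g)/g (k(g) = ((g + 5)*(g + (5 + 2)))/g = ((5 + g)*(g + 7))/g = ((5 + g)*(7 + g))/g = (5 + g)*(7 + g)/g)
-35*k(-3)*(-3) = -35*(12 - 3 + 35/(-3))*(-3) = -35*(12 - 3 + 35*(-⅓))*(-3) = -35*(12 - 3 - 35/3)*(-3) = -35*(-8/3)*(-3) = (280/3)*(-3) = -280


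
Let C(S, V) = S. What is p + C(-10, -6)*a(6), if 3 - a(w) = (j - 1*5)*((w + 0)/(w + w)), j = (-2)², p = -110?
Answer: -145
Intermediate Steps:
j = 4
a(w) = 7/2 (a(w) = 3 - (4 - 1*5)*(w + 0)/(w + w) = 3 - (4 - 5)*w/((2*w)) = 3 - (-1)*w*(1/(2*w)) = 3 - (-1)/2 = 3 - 1*(-½) = 3 + ½ = 7/2)
p + C(-10, -6)*a(6) = -110 - 10*7/2 = -110 - 35 = -145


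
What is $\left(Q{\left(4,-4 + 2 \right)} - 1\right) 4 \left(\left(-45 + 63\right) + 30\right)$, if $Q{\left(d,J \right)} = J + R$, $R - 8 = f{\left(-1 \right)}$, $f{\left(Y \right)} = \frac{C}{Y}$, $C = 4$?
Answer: $192$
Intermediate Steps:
$f{\left(Y \right)} = \frac{4}{Y}$
$R = 4$ ($R = 8 + \frac{4}{-1} = 8 + 4 \left(-1\right) = 8 - 4 = 4$)
$Q{\left(d,J \right)} = 4 + J$ ($Q{\left(d,J \right)} = J + 4 = 4 + J$)
$\left(Q{\left(4,-4 + 2 \right)} - 1\right) 4 \left(\left(-45 + 63\right) + 30\right) = \left(\left(4 + \left(-4 + 2\right)\right) - 1\right) 4 \left(\left(-45 + 63\right) + 30\right) = \left(\left(4 - 2\right) - 1\right) 4 \left(18 + 30\right) = \left(2 - 1\right) 4 \cdot 48 = 1 \cdot 4 \cdot 48 = 4 \cdot 48 = 192$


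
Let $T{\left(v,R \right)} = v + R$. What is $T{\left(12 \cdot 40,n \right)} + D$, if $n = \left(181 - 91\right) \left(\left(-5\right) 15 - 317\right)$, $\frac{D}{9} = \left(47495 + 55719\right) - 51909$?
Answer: $426945$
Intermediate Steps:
$D = 461745$ ($D = 9 \left(\left(47495 + 55719\right) - 51909\right) = 9 \left(103214 - 51909\right) = 9 \cdot 51305 = 461745$)
$n = -35280$ ($n = 90 \left(-75 - 317\right) = 90 \left(-392\right) = -35280$)
$T{\left(v,R \right)} = R + v$
$T{\left(12 \cdot 40,n \right)} + D = \left(-35280 + 12 \cdot 40\right) + 461745 = \left(-35280 + 480\right) + 461745 = -34800 + 461745 = 426945$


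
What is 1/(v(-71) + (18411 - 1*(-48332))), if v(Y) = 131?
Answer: 1/66874 ≈ 1.4953e-5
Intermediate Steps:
1/(v(-71) + (18411 - 1*(-48332))) = 1/(131 + (18411 - 1*(-48332))) = 1/(131 + (18411 + 48332)) = 1/(131 + 66743) = 1/66874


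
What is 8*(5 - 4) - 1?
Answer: 7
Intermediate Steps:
8*(5 - 4) - 1 = 8*1 - 1 = 8 - 1 = 7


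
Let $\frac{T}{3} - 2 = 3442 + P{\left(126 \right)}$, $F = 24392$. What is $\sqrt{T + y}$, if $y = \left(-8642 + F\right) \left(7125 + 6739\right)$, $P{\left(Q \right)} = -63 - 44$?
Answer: $\sqrt{218368011} \approx 14777.0$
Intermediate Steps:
$P{\left(Q \right)} = -107$ ($P{\left(Q \right)} = -63 - 44 = -107$)
$T = 10011$ ($T = 6 + 3 \left(3442 - 107\right) = 6 + 3 \cdot 3335 = 6 + 10005 = 10011$)
$y = 218358000$ ($y = \left(-8642 + 24392\right) \left(7125 + 6739\right) = 15750 \cdot 13864 = 218358000$)
$\sqrt{T + y} = \sqrt{10011 + 218358000} = \sqrt{218368011}$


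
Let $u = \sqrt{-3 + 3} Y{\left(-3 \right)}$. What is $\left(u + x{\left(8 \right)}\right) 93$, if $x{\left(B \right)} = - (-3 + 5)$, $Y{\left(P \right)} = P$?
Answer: $-186$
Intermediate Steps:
$x{\left(B \right)} = -2$ ($x{\left(B \right)} = \left(-1\right) 2 = -2$)
$u = 0$ ($u = \sqrt{-3 + 3} \left(-3\right) = \sqrt{0} \left(-3\right) = 0 \left(-3\right) = 0$)
$\left(u + x{\left(8 \right)}\right) 93 = \left(0 - 2\right) 93 = \left(-2\right) 93 = -186$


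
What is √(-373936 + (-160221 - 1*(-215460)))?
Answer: I*√318697 ≈ 564.53*I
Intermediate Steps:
√(-373936 + (-160221 - 1*(-215460))) = √(-373936 + (-160221 + 215460)) = √(-373936 + 55239) = √(-318697) = I*√318697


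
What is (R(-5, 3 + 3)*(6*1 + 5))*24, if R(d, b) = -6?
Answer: -1584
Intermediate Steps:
(R(-5, 3 + 3)*(6*1 + 5))*24 = -6*(6*1 + 5)*24 = -6*(6 + 5)*24 = -6*11*24 = -66*24 = -1584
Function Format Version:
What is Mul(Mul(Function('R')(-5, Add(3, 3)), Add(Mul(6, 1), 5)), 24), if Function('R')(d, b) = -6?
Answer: -1584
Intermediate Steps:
Mul(Mul(Function('R')(-5, Add(3, 3)), Add(Mul(6, 1), 5)), 24) = Mul(Mul(-6, Add(Mul(6, 1), 5)), 24) = Mul(Mul(-6, Add(6, 5)), 24) = Mul(Mul(-6, 11), 24) = Mul(-66, 24) = -1584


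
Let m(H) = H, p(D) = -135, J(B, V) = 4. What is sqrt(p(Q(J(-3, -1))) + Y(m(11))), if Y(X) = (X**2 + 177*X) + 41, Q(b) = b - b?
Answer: sqrt(1974) ≈ 44.430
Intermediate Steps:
Q(b) = 0
Y(X) = 41 + X**2 + 177*X
sqrt(p(Q(J(-3, -1))) + Y(m(11))) = sqrt(-135 + (41 + 11**2 + 177*11)) = sqrt(-135 + (41 + 121 + 1947)) = sqrt(-135 + 2109) = sqrt(1974)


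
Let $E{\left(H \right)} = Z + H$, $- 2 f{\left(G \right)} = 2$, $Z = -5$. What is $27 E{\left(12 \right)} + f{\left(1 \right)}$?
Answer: $188$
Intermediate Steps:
$f{\left(G \right)} = -1$ ($f{\left(G \right)} = \left(- \frac{1}{2}\right) 2 = -1$)
$E{\left(H \right)} = -5 + H$
$27 E{\left(12 \right)} + f{\left(1 \right)} = 27 \left(-5 + 12\right) - 1 = 27 \cdot 7 - 1 = 189 - 1 = 188$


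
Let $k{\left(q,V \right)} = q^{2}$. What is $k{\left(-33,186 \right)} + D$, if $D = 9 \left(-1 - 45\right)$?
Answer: $675$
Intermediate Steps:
$D = -414$ ($D = 9 \left(-46\right) = -414$)
$k{\left(-33,186 \right)} + D = \left(-33\right)^{2} - 414 = 1089 - 414 = 675$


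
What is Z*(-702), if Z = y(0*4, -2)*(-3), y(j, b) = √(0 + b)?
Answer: 2106*I*√2 ≈ 2978.3*I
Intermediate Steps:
y(j, b) = √b
Z = -3*I*√2 (Z = √(-2)*(-3) = (I*√2)*(-3) = -3*I*√2 ≈ -4.2426*I)
Z*(-702) = -3*I*√2*(-702) = 2106*I*√2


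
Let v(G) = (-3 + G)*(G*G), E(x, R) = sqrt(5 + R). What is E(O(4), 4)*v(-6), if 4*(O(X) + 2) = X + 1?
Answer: -972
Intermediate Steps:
O(X) = -7/4 + X/4 (O(X) = -2 + (X + 1)/4 = -2 + (1 + X)/4 = -2 + (1/4 + X/4) = -7/4 + X/4)
v(G) = G**2*(-3 + G) (v(G) = (-3 + G)*G**2 = G**2*(-3 + G))
E(O(4), 4)*v(-6) = sqrt(5 + 4)*((-6)**2*(-3 - 6)) = sqrt(9)*(36*(-9)) = 3*(-324) = -972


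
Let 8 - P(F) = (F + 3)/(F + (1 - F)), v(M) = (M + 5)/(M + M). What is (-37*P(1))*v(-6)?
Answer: -37/3 ≈ -12.333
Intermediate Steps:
v(M) = (5 + M)/(2*M) (v(M) = (5 + M)/((2*M)) = (5 + M)*(1/(2*M)) = (5 + M)/(2*M))
P(F) = 5 - F (P(F) = 8 - (F + 3)/(F + (1 - F)) = 8 - (3 + F)/1 = 8 - (3 + F) = 8 + (-3 - F) = 5 - F)
(-37*P(1))*v(-6) = (-37*(5 - 1*1))*((1/2)*(5 - 6)/(-6)) = (-37*(5 - 1))*((1/2)*(-1/6)*(-1)) = -37*4*(1/12) = -148*1/12 = -37/3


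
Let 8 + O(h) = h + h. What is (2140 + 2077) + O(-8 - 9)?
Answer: 4175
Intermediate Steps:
O(h) = -8 + 2*h (O(h) = -8 + (h + h) = -8 + 2*h)
(2140 + 2077) + O(-8 - 9) = (2140 + 2077) + (-8 + 2*(-8 - 9)) = 4217 + (-8 + 2*(-17)) = 4217 + (-8 - 34) = 4217 - 42 = 4175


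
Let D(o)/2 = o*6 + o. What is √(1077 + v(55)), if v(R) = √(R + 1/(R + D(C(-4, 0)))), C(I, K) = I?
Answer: √(1077 + 3*√6) ≈ 32.929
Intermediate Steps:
D(o) = 14*o (D(o) = 2*(o*6 + o) = 2*(6*o + o) = 2*(7*o) = 14*o)
v(R) = √(R + 1/(-56 + R)) (v(R) = √(R + 1/(R + 14*(-4))) = √(R + 1/(R - 56)) = √(R + 1/(-56 + R)))
√(1077 + v(55)) = √(1077 + √((1 + 55*(-56 + 55))/(-56 + 55))) = √(1077 + √((1 + 55*(-1))/(-1))) = √(1077 + √(-(1 - 55))) = √(1077 + √(-1*(-54))) = √(1077 + √54) = √(1077 + 3*√6)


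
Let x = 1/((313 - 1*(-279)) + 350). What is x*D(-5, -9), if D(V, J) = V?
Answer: -5/942 ≈ -0.0053079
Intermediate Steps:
x = 1/942 (x = 1/((313 + 279) + 350) = 1/(592 + 350) = 1/942 ≈ 0.0010616)
x*D(-5, -9) = (1/942)*(-5) = -5/942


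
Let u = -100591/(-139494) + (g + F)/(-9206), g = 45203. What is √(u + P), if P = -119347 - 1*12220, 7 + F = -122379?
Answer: I*√13559695274338524518910/321045441 ≈ 362.71*I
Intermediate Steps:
F = -122386 (F = -7 - 122379 = -122386)
P = -131567 (P = -119347 - 12220 = -131567)
u = 2923151537/321045441 (u = -100591/(-139494) + (45203 - 122386)/(-9206) = -100591*(-1/139494) - 77183*(-1/9206) = 100591/139494 + 77183/9206 = 2923151537/321045441 ≈ 9.1051)
√(u + P) = √(2923151537/321045441 - 131567) = √(-42236062384510/321045441) = I*√13559695274338524518910/321045441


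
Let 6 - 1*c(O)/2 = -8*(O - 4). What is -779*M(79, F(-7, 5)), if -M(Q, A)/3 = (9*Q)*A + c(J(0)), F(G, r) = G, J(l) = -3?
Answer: -11864949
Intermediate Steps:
c(O) = -52 + 16*O (c(O) = 12 - (-16)*(O - 4) = 12 - (-16)*(-4 + O) = 12 - 2*(32 - 8*O) = 12 + (-64 + 16*O) = -52 + 16*O)
M(Q, A) = 300 - 27*A*Q (M(Q, A) = -3*((9*Q)*A + (-52 + 16*(-3))) = -3*(9*A*Q + (-52 - 48)) = -3*(9*A*Q - 100) = -3*(-100 + 9*A*Q) = 300 - 27*A*Q)
-779*M(79, F(-7, 5)) = -779*(300 - 27*(-7)*79) = -779*(300 + 14931) = -779*15231 = -11864949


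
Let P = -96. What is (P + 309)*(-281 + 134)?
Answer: -31311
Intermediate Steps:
(P + 309)*(-281 + 134) = (-96 + 309)*(-281 + 134) = 213*(-147) = -31311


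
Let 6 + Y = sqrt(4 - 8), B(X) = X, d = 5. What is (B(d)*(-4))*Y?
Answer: 120 - 40*I ≈ 120.0 - 40.0*I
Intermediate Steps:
Y = -6 + 2*I (Y = -6 + sqrt(4 - 8) = -6 + sqrt(-4) = -6 + 2*I ≈ -6.0 + 2.0*I)
(B(d)*(-4))*Y = (5*(-4))*(-6 + 2*I) = -20*(-6 + 2*I) = 120 - 40*I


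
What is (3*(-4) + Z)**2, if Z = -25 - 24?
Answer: 3721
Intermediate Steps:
Z = -49
(3*(-4) + Z)**2 = (3*(-4) - 49)**2 = (-12 - 49)**2 = (-61)**2 = 3721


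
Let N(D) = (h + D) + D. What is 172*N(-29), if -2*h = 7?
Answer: -10578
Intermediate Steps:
h = -7/2 (h = -½*7 = -7/2 ≈ -3.5000)
N(D) = -7/2 + 2*D (N(D) = (-7/2 + D) + D = -7/2 + 2*D)
172*N(-29) = 172*(-7/2 + 2*(-29)) = 172*(-7/2 - 58) = 172*(-123/2) = -10578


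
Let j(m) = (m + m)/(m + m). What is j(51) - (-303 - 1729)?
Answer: 2033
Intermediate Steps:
j(m) = 1 (j(m) = (2*m)/((2*m)) = (2*m)*(1/(2*m)) = 1)
j(51) - (-303 - 1729) = 1 - (-303 - 1729) = 1 - 1*(-2032) = 1 + 2032 = 2033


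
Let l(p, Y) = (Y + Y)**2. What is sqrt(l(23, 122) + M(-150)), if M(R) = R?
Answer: sqrt(59386) ≈ 243.69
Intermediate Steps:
l(p, Y) = 4*Y**2 (l(p, Y) = (2*Y)**2 = 4*Y**2)
sqrt(l(23, 122) + M(-150)) = sqrt(4*122**2 - 150) = sqrt(4*14884 - 150) = sqrt(59536 - 150) = sqrt(59386)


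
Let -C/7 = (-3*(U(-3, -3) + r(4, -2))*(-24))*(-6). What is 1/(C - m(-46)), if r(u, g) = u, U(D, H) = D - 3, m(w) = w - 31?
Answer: -1/5971 ≈ -0.00016748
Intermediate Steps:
m(w) = -31 + w
U(D, H) = -3 + D
C = -6048 (C = -7*-3*((-3 - 3) + 4)*(-24)*(-6) = -7*-3*(-6 + 4)*(-24)*(-6) = -7*-3*(-2)*(-24)*(-6) = -7*6*(-24)*(-6) = -(-1008)*(-6) = -7*864 = -6048)
1/(C - m(-46)) = 1/(-6048 - (-31 - 46)) = 1/(-6048 - 1*(-77)) = 1/(-6048 + 77) = 1/(-5971) = -1/5971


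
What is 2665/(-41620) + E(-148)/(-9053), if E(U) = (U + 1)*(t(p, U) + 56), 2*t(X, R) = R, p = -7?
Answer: -26850553/75357172 ≈ -0.35631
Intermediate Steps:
t(X, R) = R/2
E(U) = (1 + U)*(56 + U/2) (E(U) = (U + 1)*(U/2 + 56) = (1 + U)*(56 + U/2))
2665/(-41620) + E(-148)/(-9053) = 2665/(-41620) + (56 + (1/2)*(-148)**2 + (113/2)*(-148))/(-9053) = 2665*(-1/41620) + (56 + (1/2)*21904 - 8362)*(-1/9053) = -533/8324 + (56 + 10952 - 8362)*(-1/9053) = -533/8324 + 2646*(-1/9053) = -533/8324 - 2646/9053 = -26850553/75357172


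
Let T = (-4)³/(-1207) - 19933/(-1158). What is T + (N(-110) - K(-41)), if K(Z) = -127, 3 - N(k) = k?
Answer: 359582683/1397706 ≈ 257.27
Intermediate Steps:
N(k) = 3 - k
T = 24133243/1397706 (T = -64*(-1/1207) - 19933*(-1/1158) = 64/1207 + 19933/1158 = 24133243/1397706 ≈ 17.266)
T + (N(-110) - K(-41)) = 24133243/1397706 + ((3 - 1*(-110)) - 1*(-127)) = 24133243/1397706 + ((3 + 110) + 127) = 24133243/1397706 + (113 + 127) = 24133243/1397706 + 240 = 359582683/1397706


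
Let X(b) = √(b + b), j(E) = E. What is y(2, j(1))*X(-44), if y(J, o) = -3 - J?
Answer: -10*I*√22 ≈ -46.904*I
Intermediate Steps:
X(b) = √2*√b (X(b) = √(2*b) = √2*√b)
y(2, j(1))*X(-44) = (-3 - 1*2)*(√2*√(-44)) = (-3 - 2)*(√2*(2*I*√11)) = -10*I*√22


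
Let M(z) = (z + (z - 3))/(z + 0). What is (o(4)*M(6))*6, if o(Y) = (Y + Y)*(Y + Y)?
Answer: 576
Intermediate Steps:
o(Y) = 4*Y² (o(Y) = (2*Y)*(2*Y) = 4*Y²)
M(z) = (-3 + 2*z)/z (M(z) = (z + (-3 + z))/z = (-3 + 2*z)/z)
(o(4)*M(6))*6 = ((4*4²)*(2 - 3/6))*6 = ((4*16)*(2 - 3*⅙))*6 = (64*(2 - ½))*6 = (64*(3/2))*6 = 96*6 = 576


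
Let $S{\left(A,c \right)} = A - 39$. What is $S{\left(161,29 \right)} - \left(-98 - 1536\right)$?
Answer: $1756$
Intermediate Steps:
$S{\left(A,c \right)} = -39 + A$ ($S{\left(A,c \right)} = A - 39 = -39 + A$)
$S{\left(161,29 \right)} - \left(-98 - 1536\right) = \left(-39 + 161\right) - \left(-98 - 1536\right) = 122 - \left(-98 - 1536\right) = 122 - -1634 = 122 + 1634 = 1756$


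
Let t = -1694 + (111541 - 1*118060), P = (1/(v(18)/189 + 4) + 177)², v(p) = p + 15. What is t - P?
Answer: -2740949993/69169 ≈ -39627.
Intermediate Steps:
v(p) = 15 + p
P = 2172864996/69169 (P = (1/((15 + 18)/189 + 4) + 177)² = (1/(33*(1/189) + 4) + 177)² = (1/(11/63 + 4) + 177)² = (1/(263/63) + 177)² = (63/263 + 177)² = (46614/263)² = 2172864996/69169 ≈ 31414.)
t = -8213 (t = -1694 + (111541 - 118060) = -1694 - 6519 = -8213)
t - P = -8213 - 1*2172864996/69169 = -8213 - 2172864996/69169 = -2740949993/69169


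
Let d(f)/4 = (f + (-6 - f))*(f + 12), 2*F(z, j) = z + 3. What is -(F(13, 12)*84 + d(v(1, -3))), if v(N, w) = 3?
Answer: -312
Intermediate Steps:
F(z, j) = 3/2 + z/2 (F(z, j) = (z + 3)/2 = (3 + z)/2 = 3/2 + z/2)
d(f) = -288 - 24*f (d(f) = 4*((f + (-6 - f))*(f + 12)) = 4*(-6*(12 + f)) = 4*(-72 - 6*f) = -288 - 24*f)
-(F(13, 12)*84 + d(v(1, -3))) = -((3/2 + (1/2)*13)*84 + (-288 - 24*3)) = -((3/2 + 13/2)*84 + (-288 - 72)) = -(8*84 - 360) = -(672 - 360) = -1*312 = -312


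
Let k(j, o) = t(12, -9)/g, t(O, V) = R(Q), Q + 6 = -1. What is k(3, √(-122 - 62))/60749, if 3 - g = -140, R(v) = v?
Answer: -7/8687107 ≈ -8.0579e-7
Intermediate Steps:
Q = -7 (Q = -6 - 1 = -7)
t(O, V) = -7
g = 143 (g = 3 - 1*(-140) = 3 + 140 = 143)
k(j, o) = -7/143
k(3, √(-122 - 62))/60749 = -7/143/60749 = -7/143*1/60749 = -7/8687107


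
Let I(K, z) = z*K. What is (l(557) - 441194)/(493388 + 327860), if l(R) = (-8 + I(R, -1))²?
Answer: -121969/821248 ≈ -0.14852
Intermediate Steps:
I(K, z) = K*z
l(R) = (-8 - R)² (l(R) = (-8 + R*(-1))² = (-8 - R)²)
(l(557) - 441194)/(493388 + 327860) = ((8 + 557)² - 441194)/(493388 + 327860) = (565² - 441194)/821248 = (319225 - 441194)*(1/821248) = -121969*1/821248 = -121969/821248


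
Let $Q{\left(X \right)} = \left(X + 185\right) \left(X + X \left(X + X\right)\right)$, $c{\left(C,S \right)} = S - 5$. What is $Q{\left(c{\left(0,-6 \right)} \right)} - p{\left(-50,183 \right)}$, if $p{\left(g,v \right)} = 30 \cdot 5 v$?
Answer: $12744$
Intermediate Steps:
$c{\left(C,S \right)} = -5 + S$
$p{\left(g,v \right)} = 150 v$
$Q{\left(X \right)} = \left(185 + X\right) \left(X + 2 X^{2}\right)$ ($Q{\left(X \right)} = \left(185 + X\right) \left(X + X 2 X\right) = \left(185 + X\right) \left(X + 2 X^{2}\right)$)
$Q{\left(c{\left(0,-6 \right)} \right)} - p{\left(-50,183 \right)} = \left(-5 - 6\right) \left(185 + 2 \left(-5 - 6\right)^{2} + 371 \left(-5 - 6\right)\right) - 150 \cdot 183 = - 11 \left(185 + 2 \left(-11\right)^{2} + 371 \left(-11\right)\right) - 27450 = - 11 \left(185 + 2 \cdot 121 - 4081\right) - 27450 = - 11 \left(185 + 242 - 4081\right) - 27450 = \left(-11\right) \left(-3654\right) - 27450 = 40194 - 27450 = 12744$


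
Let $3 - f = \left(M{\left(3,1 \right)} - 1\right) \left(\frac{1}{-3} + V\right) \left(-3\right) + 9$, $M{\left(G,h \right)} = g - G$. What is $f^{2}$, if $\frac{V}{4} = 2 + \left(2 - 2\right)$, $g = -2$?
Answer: $20736$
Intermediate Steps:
$M{\left(G,h \right)} = -2 - G$
$V = 8$ ($V = 4 \left(2 + \left(2 - 2\right)\right) = 4 \left(2 + 0\right) = 4 \cdot 2 = 8$)
$f = -144$ ($f = 3 - \left(\left(\left(-2 - 3\right) - 1\right) \left(\frac{1}{-3} + 8\right) \left(-3\right) + 9\right) = 3 - \left(\left(\left(-2 - 3\right) - 1\right) \left(- \frac{1}{3} + 8\right) \left(-3\right) + 9\right) = 3 - \left(\left(-5 - 1\right) \frac{23}{3} \left(-3\right) + 9\right) = 3 - \left(\left(-6\right) \frac{23}{3} \left(-3\right) + 9\right) = 3 - \left(\left(-46\right) \left(-3\right) + 9\right) = 3 - \left(138 + 9\right) = 3 - 147 = -144$)
$f^{2} = \left(-144\right)^{2} = 20736$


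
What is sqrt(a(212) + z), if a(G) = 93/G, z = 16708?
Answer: sqrt(187736017)/106 ≈ 129.26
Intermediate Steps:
sqrt(a(212) + z) = sqrt(93/212 + 16708) = sqrt(3542189/212) = sqrt(187736017)/106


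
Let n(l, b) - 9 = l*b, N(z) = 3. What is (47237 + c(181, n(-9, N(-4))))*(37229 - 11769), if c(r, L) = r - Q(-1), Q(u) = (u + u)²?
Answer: 1207160440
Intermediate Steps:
n(l, b) = 9 + b*l (n(l, b) = 9 + l*b = 9 + b*l)
Q(u) = 4*u² (Q(u) = (2*u)² = 4*u²)
c(r, L) = -4 + r (c(r, L) = r - 4*(-1)² = r - 4 = -4 + r)
(47237 + c(181, n(-9, N(-4))))*(37229 - 11769) = (47237 + (-4 + 181))*(37229 - 11769) = (47237 + 177)*25460 = 47414*25460 = 1207160440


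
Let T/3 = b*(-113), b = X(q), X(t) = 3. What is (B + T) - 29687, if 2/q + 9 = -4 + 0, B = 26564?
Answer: -4140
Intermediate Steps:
q = -2/13 (q = 2/(-9 + (-4 + 0)) = 2/(-9 - 4) = 2/(-13) = 2*(-1/13) = -2/13 ≈ -0.15385)
b = 3
T = -1017 (T = 3*(3*(-113)) = 3*(-339) = -1017)
(B + T) - 29687 = (26564 - 1017) - 29687 = 25547 - 29687 = -4140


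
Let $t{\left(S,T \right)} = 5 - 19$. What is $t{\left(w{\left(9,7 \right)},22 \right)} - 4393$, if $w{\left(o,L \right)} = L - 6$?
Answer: $-4407$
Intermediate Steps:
$w{\left(o,L \right)} = -6 + L$
$t{\left(S,T \right)} = -14$ ($t{\left(S,T \right)} = 5 - 19 = -14$)
$t{\left(w{\left(9,7 \right)},22 \right)} - 4393 = -14 - 4393 = -4407$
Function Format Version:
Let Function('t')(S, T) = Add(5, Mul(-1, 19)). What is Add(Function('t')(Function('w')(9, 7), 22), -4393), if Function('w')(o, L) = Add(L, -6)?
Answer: -4407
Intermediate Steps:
Function('w')(o, L) = Add(-6, L)
Function('t')(S, T) = -14 (Function('t')(S, T) = Add(5, -19) = -14)
Add(Function('t')(Function('w')(9, 7), 22), -4393) = Add(-14, -4393) = -4407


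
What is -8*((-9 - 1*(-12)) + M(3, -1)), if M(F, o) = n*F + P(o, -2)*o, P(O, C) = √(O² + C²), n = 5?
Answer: -144 + 8*√5 ≈ -126.11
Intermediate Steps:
P(O, C) = √(C² + O²)
M(F, o) = 5*F + o*√(4 + o²) (M(F, o) = 5*F + √((-2)² + o²)*o = 5*F + √(4 + o²)*o = 5*F + o*√(4 + o²))
-8*((-9 - 1*(-12)) + M(3, -1)) = -8*((-9 - 1*(-12)) + (5*3 - √(4 + (-1)²))) = -8*((-9 + 12) + (15 - √(4 + 1))) = -8*(3 + (15 - √5)) = -8*(18 - √5) = -144 + 8*√5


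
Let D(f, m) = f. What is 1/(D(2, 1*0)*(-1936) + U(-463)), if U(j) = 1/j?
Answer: -463/1792737 ≈ -0.00025826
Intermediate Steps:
1/(D(2, 1*0)*(-1936) + U(-463)) = 1/(2*(-1936) + 1/(-463)) = 1/(-3872 - 1/463) = 1/(-1792737/463) = -463/1792737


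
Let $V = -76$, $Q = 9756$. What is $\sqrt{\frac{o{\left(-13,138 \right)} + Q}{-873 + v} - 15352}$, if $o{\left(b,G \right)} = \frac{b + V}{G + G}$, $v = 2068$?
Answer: $\frac{i \sqrt{417280354339215}}{164910} \approx 123.87 i$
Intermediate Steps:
$o{\left(b,G \right)} = \frac{-76 + b}{2 G}$ ($o{\left(b,G \right)} = \frac{b - 76}{G + G} = \frac{-76 + b}{2 G}$)
$\sqrt{\frac{o{\left(-13,138 \right)} + Q}{-873 + v} - 15352} = \sqrt{\frac{\frac{-76 - 13}{2 \cdot 138} + 9756}{-873 + 2068} - 15352} = \sqrt{\frac{\frac{1}{2} \cdot \frac{1}{138} \left(-89\right) + 9756}{1195} - 15352} = \sqrt{\left(- \frac{89}{276} + 9756\right) \frac{1}{1195} - 15352} = \sqrt{\frac{2692567}{276} \cdot \frac{1}{1195} - 15352} = \sqrt{\frac{2692567}{329820} - 15352} = \sqrt{- \frac{5060704073}{329820}} = \frac{i \sqrt{417280354339215}}{164910}$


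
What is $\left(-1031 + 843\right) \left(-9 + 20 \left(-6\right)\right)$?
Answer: $24252$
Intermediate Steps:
$\left(-1031 + 843\right) \left(-9 + 20 \left(-6\right)\right) = - 188 \left(-9 - 120\right) = \left(-188\right) \left(-129\right) = 24252$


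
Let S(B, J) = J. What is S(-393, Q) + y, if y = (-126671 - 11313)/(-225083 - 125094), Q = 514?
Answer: 180128962/350177 ≈ 514.39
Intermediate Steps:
y = 137984/350177 (y = -137984/(-350177) = -137984*(-1/350177) = 137984/350177 ≈ 0.39404)
S(-393, Q) + y = 514 + 137984/350177 = 180128962/350177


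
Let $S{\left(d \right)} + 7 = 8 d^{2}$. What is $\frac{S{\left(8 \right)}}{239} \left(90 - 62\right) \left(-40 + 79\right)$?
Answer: $\frac{551460}{239} \approx 2307.4$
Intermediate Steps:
$S{\left(d \right)} = -7 + 8 d^{2}$
$\frac{S{\left(8 \right)}}{239} \left(90 - 62\right) \left(-40 + 79\right) = \frac{-7 + 8 \cdot 8^{2}}{239} \left(90 - 62\right) \left(-40 + 79\right) = \left(-7 + 8 \cdot 64\right) \frac{1}{239} \cdot 28 \cdot 39 = \left(-7 + 512\right) \frac{1}{239} \cdot 1092 = 505 \cdot \frac{1}{239} \cdot 1092 = \frac{505}{239} \cdot 1092 = \frac{551460}{239}$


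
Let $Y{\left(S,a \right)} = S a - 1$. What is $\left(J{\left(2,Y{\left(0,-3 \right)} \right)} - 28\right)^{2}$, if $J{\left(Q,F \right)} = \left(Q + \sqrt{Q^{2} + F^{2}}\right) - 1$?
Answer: $\left(27 - \sqrt{5}\right)^{2} \approx 613.25$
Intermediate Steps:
$Y{\left(S,a \right)} = -1 + S a$
$J{\left(Q,F \right)} = -1 + Q + \sqrt{F^{2} + Q^{2}}$ ($J{\left(Q,F \right)} = \left(Q + \sqrt{F^{2} + Q^{2}}\right) - 1 = -1 + Q + \sqrt{F^{2} + Q^{2}}$)
$\left(J{\left(2,Y{\left(0,-3 \right)} \right)} - 28\right)^{2} = \left(\left(-1 + 2 + \sqrt{\left(-1 + 0 \left(-3\right)\right)^{2} + 2^{2}}\right) - 28\right)^{2} = \left(\left(-1 + 2 + \sqrt{\left(-1 + 0\right)^{2} + 4}\right) - 28\right)^{2} = \left(\left(-1 + 2 + \sqrt{\left(-1\right)^{2} + 4}\right) - 28\right)^{2} = \left(\left(-1 + 2 + \sqrt{1 + 4}\right) - 28\right)^{2} = \left(\left(-1 + 2 + \sqrt{5}\right) - 28\right)^{2} = \left(\left(1 + \sqrt{5}\right) - 28\right)^{2} = \left(-27 + \sqrt{5}\right)^{2}$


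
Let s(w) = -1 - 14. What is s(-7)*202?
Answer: -3030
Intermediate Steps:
s(w) = -15
s(-7)*202 = -15*202 = -3030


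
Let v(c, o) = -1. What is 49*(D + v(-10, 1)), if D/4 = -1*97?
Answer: -19061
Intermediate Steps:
D = -388 (D = 4*(-1*97) = 4*(-97) = -388)
49*(D + v(-10, 1)) = 49*(-388 - 1) = 49*(-389) = -19061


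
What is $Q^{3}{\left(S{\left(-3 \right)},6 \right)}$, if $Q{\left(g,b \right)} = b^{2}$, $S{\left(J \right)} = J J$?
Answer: $46656$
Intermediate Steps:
$S{\left(J \right)} = J^{2}$
$Q^{3}{\left(S{\left(-3 \right)},6 \right)} = \left(6^{2}\right)^{3} = 36^{3} = 46656$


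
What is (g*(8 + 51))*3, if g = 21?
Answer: 3717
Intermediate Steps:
(g*(8 + 51))*3 = (21*(8 + 51))*3 = (21*59)*3 = 1239*3 = 3717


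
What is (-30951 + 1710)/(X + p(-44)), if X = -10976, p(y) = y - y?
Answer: 29241/10976 ≈ 2.6641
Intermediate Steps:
p(y) = 0
(-30951 + 1710)/(X + p(-44)) = (-30951 + 1710)/(-10976 + 0) = -29241/(-10976) = -29241*(-1/10976) = 29241/10976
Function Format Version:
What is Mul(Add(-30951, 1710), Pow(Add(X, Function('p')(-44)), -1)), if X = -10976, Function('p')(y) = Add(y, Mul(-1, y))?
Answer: Rational(29241, 10976) ≈ 2.6641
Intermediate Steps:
Function('p')(y) = 0
Mul(Add(-30951, 1710), Pow(Add(X, Function('p')(-44)), -1)) = Mul(Add(-30951, 1710), Pow(Add(-10976, 0), -1)) = Mul(-29241, Pow(-10976, -1)) = Mul(-29241, Rational(-1, 10976)) = Rational(29241, 10976)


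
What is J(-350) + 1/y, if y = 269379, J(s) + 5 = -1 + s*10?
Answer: -944442773/269379 ≈ -3506.0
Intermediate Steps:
J(s) = -6 + 10*s (J(s) = -5 + (-1 + s*10) = -5 + (-1 + 10*s) = -6 + 10*s)
J(-350) + 1/y = (-6 + 10*(-350)) + 1/269379 = (-6 - 3500) + 1/269379 = -3506 + 1/269379 = -944442773/269379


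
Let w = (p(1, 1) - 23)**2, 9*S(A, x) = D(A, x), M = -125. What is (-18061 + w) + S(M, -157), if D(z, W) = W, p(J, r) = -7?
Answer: -154606/9 ≈ -17178.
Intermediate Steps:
S(A, x) = x/9
w = 900 (w = (-7 - 23)**2 = (-30)**2 = 900)
(-18061 + w) + S(M, -157) = (-18061 + 900) + (1/9)*(-157) = -17161 - 157/9 = -154606/9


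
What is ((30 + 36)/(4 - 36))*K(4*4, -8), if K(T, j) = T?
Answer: -33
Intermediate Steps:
((30 + 36)/(4 - 36))*K(4*4, -8) = ((30 + 36)/(4 - 36))*(4*4) = (66/(-32))*16 = (66*(-1/32))*16 = -33/16*16 = -33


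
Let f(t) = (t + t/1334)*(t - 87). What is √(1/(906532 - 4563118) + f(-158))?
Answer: √435608341513429315074/106040994 ≈ 196.82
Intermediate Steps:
f(t) = 1335*t*(-87 + t)/1334 (f(t) = (t + t*(1/1334))*(-87 + t) = (t + t/1334)*(-87 + t) = (1335*t/1334)*(-87 + t) = 1335*t*(-87 + t)/1334)
√(1/(906532 - 4563118) + f(-158)) = √(1/(906532 - 4563118) + (1335/1334)*(-158)*(-87 - 158)) = √(1/(-3656586) + (1335/1334)*(-158)*(-245)) = √(-1/3656586 + 25838925/667) = √(4107923974321/106040994) = √435608341513429315074/106040994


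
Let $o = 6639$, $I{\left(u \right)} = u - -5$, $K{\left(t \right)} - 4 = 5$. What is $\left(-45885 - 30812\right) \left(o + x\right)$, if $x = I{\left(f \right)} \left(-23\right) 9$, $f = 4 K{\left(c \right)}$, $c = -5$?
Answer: $141736056$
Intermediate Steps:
$K{\left(t \right)} = 9$ ($K{\left(t \right)} = 4 + 5 = 9$)
$f = 36$ ($f = 4 \cdot 9 = 36$)
$I{\left(u \right)} = 5 + u$ ($I{\left(u \right)} = u + 5 = 5 + u$)
$x = -8487$ ($x = \left(5 + 36\right) \left(-23\right) 9 = 41 \left(-23\right) 9 = \left(-943\right) 9 = -8487$)
$\left(-45885 - 30812\right) \left(o + x\right) = \left(-45885 - 30812\right) \left(6639 - 8487\right) = \left(-76697\right) \left(-1848\right) = 141736056$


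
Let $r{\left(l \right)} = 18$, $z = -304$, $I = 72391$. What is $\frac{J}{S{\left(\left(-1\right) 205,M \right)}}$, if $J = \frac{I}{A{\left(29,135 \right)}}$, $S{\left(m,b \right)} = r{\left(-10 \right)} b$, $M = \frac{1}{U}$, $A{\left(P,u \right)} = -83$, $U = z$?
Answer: $\frac{11003432}{747} \approx 14730.0$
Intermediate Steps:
$U = -304$
$M = - \frac{1}{304}$ ($M = \frac{1}{-304} = - \frac{1}{304} \approx -0.0032895$)
$S{\left(m,b \right)} = 18 b$
$J = - \frac{72391}{83}$ ($J = \frac{72391}{-83} = 72391 \left(- \frac{1}{83}\right) = - \frac{72391}{83} \approx -872.18$)
$\frac{J}{S{\left(\left(-1\right) 205,M \right)}} = - \frac{72391}{83 \cdot 18 \left(- \frac{1}{304}\right)} = - \frac{72391}{83 \left(- \frac{9}{152}\right)} = \left(- \frac{72391}{83}\right) \left(- \frac{152}{9}\right) = \frac{11003432}{747}$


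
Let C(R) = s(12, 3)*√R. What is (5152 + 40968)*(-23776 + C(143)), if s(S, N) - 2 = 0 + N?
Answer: -1096549120 + 230600*√143 ≈ -1.0938e+9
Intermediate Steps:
s(S, N) = 2 + N (s(S, N) = 2 + (0 + N) = 2 + N)
C(R) = 5*√R (C(R) = (2 + 3)*√R = 5*√R)
(5152 + 40968)*(-23776 + C(143)) = (5152 + 40968)*(-23776 + 5*√143) = 46120*(-23776 + 5*√143) = -1096549120 + 230600*√143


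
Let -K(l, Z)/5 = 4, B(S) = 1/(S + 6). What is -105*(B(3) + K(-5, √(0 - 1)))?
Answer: 6265/3 ≈ 2088.3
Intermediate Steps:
B(S) = 1/(6 + S)
K(l, Z) = -20 (K(l, Z) = -5*4 = -20)
-105*(B(3) + K(-5, √(0 - 1))) = -105*(1/(6 + 3) - 20) = -105*(1/9 - 20) = -105*(⅑ - 20) = -105*(-179/9) = 6265/3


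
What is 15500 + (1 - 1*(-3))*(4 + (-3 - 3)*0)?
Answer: 15516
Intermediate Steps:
15500 + (1 - 1*(-3))*(4 + (-3 - 3)*0) = 15500 + (1 + 3)*(4 - 6*0) = 15500 + 4*(4 + 0) = 15500 + 4*4 = 15500 + 16 = 15516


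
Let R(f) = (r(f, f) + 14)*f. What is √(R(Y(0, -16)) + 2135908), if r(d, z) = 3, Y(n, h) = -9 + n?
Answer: √2135755 ≈ 1461.4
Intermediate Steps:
R(f) = 17*f (R(f) = (3 + 14)*f = 17*f)
√(R(Y(0, -16)) + 2135908) = √(17*(-9 + 0) + 2135908) = √(17*(-9) + 2135908) = √(-153 + 2135908) = √2135755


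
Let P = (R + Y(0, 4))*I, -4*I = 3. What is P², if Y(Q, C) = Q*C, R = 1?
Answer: 9/16 ≈ 0.56250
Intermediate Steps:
Y(Q, C) = C*Q
I = -¾ (I = -¼*3 = -¾ ≈ -0.75000)
P = -¾ (P = (1 + 4*0)*(-¾) = (1 + 0)*(-¾) = 1*(-¾) = -¾ ≈ -0.75000)
P² = (-¾)² = 9/16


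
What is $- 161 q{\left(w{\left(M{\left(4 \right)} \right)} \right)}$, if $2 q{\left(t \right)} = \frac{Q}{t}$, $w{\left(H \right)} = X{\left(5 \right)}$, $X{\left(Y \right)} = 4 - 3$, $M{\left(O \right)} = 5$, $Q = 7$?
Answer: $- \frac{1127}{2} \approx -563.5$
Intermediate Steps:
$X{\left(Y \right)} = 1$ ($X{\left(Y \right)} = 4 - 3 = 1$)
$w{\left(H \right)} = 1$
$q{\left(t \right)} = \frac{7}{2 t}$ ($q{\left(t \right)} = \frac{7 \frac{1}{t}}{2} = \frac{7}{2 t}$)
$- 161 q{\left(w{\left(M{\left(4 \right)} \right)} \right)} = - 161 \frac{7}{2 \cdot 1} = - 161 \cdot \frac{7}{2} \cdot 1 = \left(-161\right) \frac{7}{2} = - \frac{1127}{2}$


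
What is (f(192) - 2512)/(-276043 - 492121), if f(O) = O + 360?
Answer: 490/192041 ≈ 0.0025515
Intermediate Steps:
f(O) = 360 + O
(f(192) - 2512)/(-276043 - 492121) = ((360 + 192) - 2512)/(-276043 - 492121) = (552 - 2512)/(-768164) = -1960*(-1/768164) = 490/192041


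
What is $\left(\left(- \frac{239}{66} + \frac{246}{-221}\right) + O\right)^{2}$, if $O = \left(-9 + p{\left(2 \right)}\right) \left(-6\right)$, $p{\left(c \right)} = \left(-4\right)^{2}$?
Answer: $\frac{464669898889}{212751396} \approx 2184.1$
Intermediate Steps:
$p{\left(c \right)} = 16$
$O = -42$ ($O = \left(-9 + 16\right) \left(-6\right) = 7 \left(-6\right) = -42$)
$\left(\left(- \frac{239}{66} + \frac{246}{-221}\right) + O\right)^{2} = \left(\left(- \frac{239}{66} + \frac{246}{-221}\right) - 42\right)^{2} = \left(\left(\left(-239\right) \frac{1}{66} + 246 \left(- \frac{1}{221}\right)\right) - 42\right)^{2} = \left(\left(- \frac{239}{66} - \frac{246}{221}\right) - 42\right)^{2} = \left(- \frac{69055}{14586} - 42\right)^{2} = \left(- \frac{681667}{14586}\right)^{2} = \frac{464669898889}{212751396}$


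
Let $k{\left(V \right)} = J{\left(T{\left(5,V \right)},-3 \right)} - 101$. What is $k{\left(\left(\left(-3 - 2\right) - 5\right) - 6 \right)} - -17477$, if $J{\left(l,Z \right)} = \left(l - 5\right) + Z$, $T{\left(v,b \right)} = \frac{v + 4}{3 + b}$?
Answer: $\frac{225775}{13} \approx 17367.0$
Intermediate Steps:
$T{\left(v,b \right)} = \frac{4 + v}{3 + b}$
$J{\left(l,Z \right)} = -5 + Z + l$ ($J{\left(l,Z \right)} = \left(-5 + l\right) + Z = -5 + Z + l$)
$k{\left(V \right)} = -109 + \frac{9}{3 + V}$ ($k{\left(V \right)} = \left(-5 - 3 + \frac{4 + 5}{3 + V}\right) - 101 = \left(-5 - 3 + \frac{1}{3 + V} 9\right) - 101 = \left(-5 - 3 + \frac{9}{3 + V}\right) - 101 = \left(-8 + \frac{9}{3 + V}\right) - 101 = -109 + \frac{9}{3 + V}$)
$k{\left(\left(\left(-3 - 2\right) - 5\right) - 6 \right)} - -17477 = \frac{-318 - 109 \left(\left(\left(-3 - 2\right) - 5\right) - 6\right)}{3 - 16} - -17477 = \frac{-318 - 109 \left(\left(-5 - 5\right) - 6\right)}{3 - 16} + 17477 = \frac{-318 - 109 \left(-10 - 6\right)}{3 - 16} + 17477 = \frac{-318 - -1744}{3 - 16} + 17477 = \frac{-318 + 1744}{-13} + 17477 = \left(- \frac{1}{13}\right) 1426 + 17477 = - \frac{1426}{13} + 17477 = \frac{225775}{13}$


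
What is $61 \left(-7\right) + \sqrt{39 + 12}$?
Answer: $-427 + \sqrt{51} \approx -419.86$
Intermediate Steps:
$61 \left(-7\right) + \sqrt{39 + 12} = -427 + \sqrt{51}$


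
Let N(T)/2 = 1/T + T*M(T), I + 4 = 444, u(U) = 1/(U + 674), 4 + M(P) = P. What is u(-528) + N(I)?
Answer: 6161900983/16060 ≈ 3.8368e+5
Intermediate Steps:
M(P) = -4 + P
u(U) = 1/(674 + U)
I = 440 (I = -4 + 444 = 440)
N(T) = 2/T + 2*T*(-4 + T) (N(T) = 2*(1/T + T*(-4 + T)) = 2/T + 2*T*(-4 + T))
u(-528) + N(I) = 1/(674 - 528) + 2*(1 + 440²*(-4 + 440))/440 = 1/146 + 2*(1/440)*(1 + 193600*436) = 1/146 + 2*(1/440)*(1 + 84409600) = 1/146 + 2*(1/440)*84409601 = 1/146 + 84409601/220 = 6161900983/16060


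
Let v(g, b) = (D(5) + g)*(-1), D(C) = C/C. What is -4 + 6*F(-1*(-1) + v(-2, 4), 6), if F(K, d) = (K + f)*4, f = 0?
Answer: 44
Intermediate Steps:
D(C) = 1
v(g, b) = -1 - g (v(g, b) = (1 + g)*(-1) = -1 - g)
F(K, d) = 4*K (F(K, d) = (K + 0)*4 = K*4 = 4*K)
-4 + 6*F(-1*(-1) + v(-2, 4), 6) = -4 + 6*(4*(-1*(-1) + (-1 - 1*(-2)))) = -4 + 6*(4*(1 + (-1 + 2))) = -4 + 6*(4*(1 + 1)) = -4 + 6*(4*2) = -4 + 6*8 = -4 + 48 = 44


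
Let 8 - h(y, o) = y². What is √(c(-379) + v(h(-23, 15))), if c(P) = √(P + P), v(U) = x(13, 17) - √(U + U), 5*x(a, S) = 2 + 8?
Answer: √(2 + I*√758 - I*√1042) ≈ 1.8911 - 1.2554*I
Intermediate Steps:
h(y, o) = 8 - y²
x(a, S) = 2 (x(a, S) = (2 + 8)/5 = (⅕)*10 = 2)
v(U) = 2 - √2*√U (v(U) = 2 - √(U + U) = 2 - √(2*U) = 2 - √2*√U)
c(P) = √2*√P (c(P) = √(2*P) = √2*√P)
√(c(-379) + v(h(-23, 15))) = √(√2*√(-379) + (2 - √2*√(8 - 1*(-23)²))) = √(√2*(I*√379) + (2 - √2*√(8 - 1*529))) = √(I*√758 + (2 - √2*√(8 - 529))) = √(I*√758 + (2 - √2*√(-521))) = √(I*√758 + (2 - √2*I*√521)) = √(I*√758 + (2 - I*√1042)) = √(2 + I*√758 - I*√1042)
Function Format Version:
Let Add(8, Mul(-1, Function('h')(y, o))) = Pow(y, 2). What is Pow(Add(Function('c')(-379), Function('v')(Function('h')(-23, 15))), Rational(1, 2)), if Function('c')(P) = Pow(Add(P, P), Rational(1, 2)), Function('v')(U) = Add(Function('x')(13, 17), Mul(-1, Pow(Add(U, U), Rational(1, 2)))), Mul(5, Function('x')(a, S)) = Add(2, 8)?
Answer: Pow(Add(2, Mul(I, Pow(758, Rational(1, 2))), Mul(-1, I, Pow(1042, Rational(1, 2)))), Rational(1, 2)) ≈ Add(1.8911, Mul(-1.2554, I))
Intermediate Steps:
Function('h')(y, o) = Add(8, Mul(-1, Pow(y, 2)))
Function('x')(a, S) = 2 (Function('x')(a, S) = Mul(Rational(1, 5), Add(2, 8)) = Mul(Rational(1, 5), 10) = 2)
Function('v')(U) = Add(2, Mul(-1, Pow(2, Rational(1, 2)), Pow(U, Rational(1, 2)))) (Function('v')(U) = Add(2, Mul(-1, Pow(Add(U, U), Rational(1, 2)))) = Add(2, Mul(-1, Pow(Mul(2, U), Rational(1, 2)))) = Add(2, Mul(-1, Mul(Pow(2, Rational(1, 2)), Pow(U, Rational(1, 2))))) = Add(2, Mul(-1, Pow(2, Rational(1, 2)), Pow(U, Rational(1, 2)))))
Function('c')(P) = Mul(Pow(2, Rational(1, 2)), Pow(P, Rational(1, 2))) (Function('c')(P) = Pow(Mul(2, P), Rational(1, 2)) = Mul(Pow(2, Rational(1, 2)), Pow(P, Rational(1, 2))))
Pow(Add(Function('c')(-379), Function('v')(Function('h')(-23, 15))), Rational(1, 2)) = Pow(Add(Mul(Pow(2, Rational(1, 2)), Pow(-379, Rational(1, 2))), Add(2, Mul(-1, Pow(2, Rational(1, 2)), Pow(Add(8, Mul(-1, Pow(-23, 2))), Rational(1, 2))))), Rational(1, 2)) = Pow(Add(Mul(Pow(2, Rational(1, 2)), Mul(I, Pow(379, Rational(1, 2)))), Add(2, Mul(-1, Pow(2, Rational(1, 2)), Pow(Add(8, Mul(-1, 529)), Rational(1, 2))))), Rational(1, 2)) = Pow(Add(Mul(I, Pow(758, Rational(1, 2))), Add(2, Mul(-1, Pow(2, Rational(1, 2)), Pow(Add(8, -529), Rational(1, 2))))), Rational(1, 2)) = Pow(Add(Mul(I, Pow(758, Rational(1, 2))), Add(2, Mul(-1, Pow(2, Rational(1, 2)), Pow(-521, Rational(1, 2))))), Rational(1, 2)) = Pow(Add(Mul(I, Pow(758, Rational(1, 2))), Add(2, Mul(-1, Pow(2, Rational(1, 2)), Mul(I, Pow(521, Rational(1, 2)))))), Rational(1, 2)) = Pow(Add(Mul(I, Pow(758, Rational(1, 2))), Add(2, Mul(-1, I, Pow(1042, Rational(1, 2))))), Rational(1, 2)) = Pow(Add(2, Mul(I, Pow(758, Rational(1, 2))), Mul(-1, I, Pow(1042, Rational(1, 2)))), Rational(1, 2))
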